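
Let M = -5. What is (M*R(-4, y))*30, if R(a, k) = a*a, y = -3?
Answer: -2400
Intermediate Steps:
R(a, k) = a**2
(M*R(-4, y))*30 = -5*(-4)**2*30 = -5*16*30 = -80*30 = -2400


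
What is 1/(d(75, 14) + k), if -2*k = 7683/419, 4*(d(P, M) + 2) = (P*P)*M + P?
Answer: 1676/33008957 ≈ 5.0774e-5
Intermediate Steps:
d(P, M) = -2 + P/4 + M*P**2/4 (d(P, M) = -2 + ((P*P)*M + P)/4 = -2 + (P**2*M + P)/4 = -2 + (M*P**2 + P)/4 = -2 + (P + M*P**2)/4 = -2 + (P/4 + M*P**2/4) = -2 + P/4 + M*P**2/4)
k = -7683/838 (k = -7683/(2*419) = -1/2*7683/419 = -7683/838 ≈ -9.1683)
1/(d(75, 14) + k) = 1/((-2 + (1/4)*75 + (1/4)*14*75**2) - 7683/838) = 1/((-2 + 75/4 + (1/4)*14*5625) - 7683/838) = 1/((-2 + 75/4 + 39375/2) - 7683/838) = 1/(78817/4 - 7683/838) = 1/(33008957/1676) = 1676/33008957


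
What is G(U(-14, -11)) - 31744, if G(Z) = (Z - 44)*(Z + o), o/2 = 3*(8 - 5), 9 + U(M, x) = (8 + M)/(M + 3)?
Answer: -3901609/121 ≈ -32245.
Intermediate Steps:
U(M, x) = -9 + (8 + M)/(3 + M) (U(M, x) = -9 + (8 + M)/(M + 3) = -9 + (8 + M)/(3 + M))
o = 18 (o = 2*(3*(8 - 5)) = 2*(3*3) = 2*9 = 18)
G(Z) = (-44 + Z)*(18 + Z) (G(Z) = (Z - 44)*(Z + 18) = (-44 + Z)*(18 + Z))
G(U(-14, -11)) - 31744 = (-792 + ((-19 - 8*(-14))/(3 - 14))**2 - 26*(-19 - 8*(-14))/(3 - 14)) - 31744 = (-792 + ((-19 + 112)/(-11))**2 - 26*(-19 + 112)/(-11)) - 31744 = (-792 + (-1/11*93)**2 - (-26)*93/11) - 31744 = (-792 + (-93/11)**2 - 26*(-93/11)) - 31744 = (-792 + 8649/121 + 2418/11) - 31744 = -60585/121 - 31744 = -3901609/121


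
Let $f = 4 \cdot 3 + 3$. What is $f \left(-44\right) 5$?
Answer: $-3300$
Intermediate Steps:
$f = 15$ ($f = 12 + 3 = 15$)
$f \left(-44\right) 5 = 15 \left(-44\right) 5 = \left(-660\right) 5 = -3300$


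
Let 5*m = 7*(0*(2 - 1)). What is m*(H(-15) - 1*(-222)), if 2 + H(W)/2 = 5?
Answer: 0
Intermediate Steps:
H(W) = 6 (H(W) = -4 + 2*5 = -4 + 10 = 6)
m = 0 (m = (7*(0*(2 - 1)))/5 = (7*(0*1))/5 = (7*0)/5 = (⅕)*0 = 0)
m*(H(-15) - 1*(-222)) = 0*(6 - 1*(-222)) = 0*(6 + 222) = 0*228 = 0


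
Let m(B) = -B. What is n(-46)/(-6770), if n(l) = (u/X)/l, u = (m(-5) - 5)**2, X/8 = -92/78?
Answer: 0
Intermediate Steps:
X = -368/39 (X = 8*(-92/78) = 8*(-92*1/78) = 8*(-46/39) = -368/39 ≈ -9.4359)
u = 0 (u = (-1*(-5) - 5)**2 = (5 - 5)**2 = 0**2 = 0)
n(l) = 0 (n(l) = (0/(-368/39))/l = (0*(-39/368))/l = 0/l = 0)
n(-46)/(-6770) = 0/(-6770) = 0*(-1/6770) = 0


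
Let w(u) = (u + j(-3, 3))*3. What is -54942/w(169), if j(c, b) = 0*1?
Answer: -18314/169 ≈ -108.37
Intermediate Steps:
j(c, b) = 0
w(u) = 3*u (w(u) = (u + 0)*3 = u*3 = 3*u)
-54942/w(169) = -54942/(3*169) = -54942/507 = -54942*1/507 = -18314/169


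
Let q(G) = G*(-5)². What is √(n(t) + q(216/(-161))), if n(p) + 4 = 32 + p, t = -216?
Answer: 2*I*√1435637/161 ≈ 14.884*I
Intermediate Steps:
n(p) = 28 + p (n(p) = -4 + (32 + p) = 28 + p)
q(G) = 25*G (q(G) = G*25 = 25*G)
√(n(t) + q(216/(-161))) = √((28 - 216) + 25*(216/(-161))) = √(-188 + 25*(216*(-1/161))) = √(-188 + 25*(-216/161)) = √(-188 - 5400/161) = √(-35668/161) = 2*I*√1435637/161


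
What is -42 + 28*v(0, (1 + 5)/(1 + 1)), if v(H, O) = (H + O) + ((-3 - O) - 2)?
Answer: -182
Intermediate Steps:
v(H, O) = -5 + H (v(H, O) = (H + O) + (-5 - O) = -5 + H)
-42 + 28*v(0, (1 + 5)/(1 + 1)) = -42 + 28*(-5 + 0) = -42 + 28*(-5) = -42 - 140 = -182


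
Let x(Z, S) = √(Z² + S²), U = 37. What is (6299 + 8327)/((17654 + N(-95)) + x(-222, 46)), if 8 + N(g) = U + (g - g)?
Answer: 258631558/312637089 - 146260*√514/312637089 ≈ 0.81665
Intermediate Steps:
N(g) = 29 (N(g) = -8 + (37 + (g - g)) = -8 + (37 + 0) = -8 + 37 = 29)
x(Z, S) = √(S² + Z²)
(6299 + 8327)/((17654 + N(-95)) + x(-222, 46)) = (6299 + 8327)/((17654 + 29) + √(46² + (-222)²)) = 14626/(17683 + √(2116 + 49284)) = 14626/(17683 + √51400) = 14626/(17683 + 10*√514)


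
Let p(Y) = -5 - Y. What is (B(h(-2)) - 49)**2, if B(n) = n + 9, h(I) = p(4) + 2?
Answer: 2209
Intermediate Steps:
h(I) = -7 (h(I) = (-5 - 1*4) + 2 = (-5 - 4) + 2 = -9 + 2 = -7)
B(n) = 9 + n
(B(h(-2)) - 49)**2 = ((9 - 7) - 49)**2 = (2 - 49)**2 = (-47)**2 = 2209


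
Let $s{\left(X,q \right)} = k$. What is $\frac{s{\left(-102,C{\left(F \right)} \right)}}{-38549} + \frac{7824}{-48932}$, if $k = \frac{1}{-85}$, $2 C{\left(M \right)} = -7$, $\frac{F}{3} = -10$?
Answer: $- \frac{6409144507}{40083442945} \approx -0.15989$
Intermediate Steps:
$F = -30$ ($F = 3 \left(-10\right) = -30$)
$C{\left(M \right)} = - \frac{7}{2}$ ($C{\left(M \right)} = \frac{1}{2} \left(-7\right) = - \frac{7}{2}$)
$k = - \frac{1}{85} \approx -0.011765$
$s{\left(X,q \right)} = - \frac{1}{85}$
$\frac{s{\left(-102,C{\left(F \right)} \right)}}{-38549} + \frac{7824}{-48932} = - \frac{1}{85 \left(-38549\right)} + \frac{7824}{-48932} = \left(- \frac{1}{85}\right) \left(- \frac{1}{38549}\right) + 7824 \left(- \frac{1}{48932}\right) = \frac{1}{3276665} - \frac{1956}{12233} = - \frac{6409144507}{40083442945}$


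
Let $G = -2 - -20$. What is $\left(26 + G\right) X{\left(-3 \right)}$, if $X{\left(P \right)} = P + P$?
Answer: $-264$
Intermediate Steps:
$G = 18$ ($G = -2 + 20 = 18$)
$X{\left(P \right)} = 2 P$
$\left(26 + G\right) X{\left(-3 \right)} = \left(26 + 18\right) 2 \left(-3\right) = 44 \left(-6\right) = -264$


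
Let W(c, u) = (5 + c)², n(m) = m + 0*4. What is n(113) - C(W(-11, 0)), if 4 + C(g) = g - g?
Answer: 117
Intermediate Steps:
n(m) = m (n(m) = m + 0 = m)
C(g) = -4 (C(g) = -4 + (g - g) = -4 + 0 = -4)
n(113) - C(W(-11, 0)) = 113 - 1*(-4) = 113 + 4 = 117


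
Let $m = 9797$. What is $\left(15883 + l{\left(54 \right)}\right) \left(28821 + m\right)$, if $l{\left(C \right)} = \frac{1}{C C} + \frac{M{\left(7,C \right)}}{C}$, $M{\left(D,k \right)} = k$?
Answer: $\frac{894349338205}{1458} \approx 6.1341 \cdot 10^{8}$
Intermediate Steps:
$l{\left(C \right)} = 1 + \frac{1}{C^{2}}$ ($l{\left(C \right)} = \frac{1}{C C} + \frac{C}{C} = \frac{1}{C^{2}} + 1 = 1 + \frac{1}{C^{2}}$)
$\left(15883 + l{\left(54 \right)}\right) \left(28821 + m\right) = \left(15883 + \left(1 + \frac{1}{2916}\right)\right) \left(28821 + 9797\right) = \left(15883 + \left(1 + \frac{1}{2916}\right)\right) 38618 = \left(15883 + \frac{2917}{2916}\right) 38618 = \frac{46317745}{2916} \cdot 38618 = \frac{894349338205}{1458}$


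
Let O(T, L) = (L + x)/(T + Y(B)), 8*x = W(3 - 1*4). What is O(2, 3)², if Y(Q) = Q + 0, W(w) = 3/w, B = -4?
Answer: 441/256 ≈ 1.7227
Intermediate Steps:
x = -3/8 (x = (3/(3 - 1*4))/8 = (3/(3 - 4))/8 = (3/(-1))/8 = (3*(-1))/8 = (⅛)*(-3) = -3/8 ≈ -0.37500)
Y(Q) = Q
O(T, L) = (-3/8 + L)/(-4 + T) (O(T, L) = (L - 3/8)/(T - 4) = (-3/8 + L)/(-4 + T))
O(2, 3)² = ((-3/8 + 3)/(-4 + 2))² = ((21/8)/(-2))² = (-½*21/8)² = (-21/16)² = 441/256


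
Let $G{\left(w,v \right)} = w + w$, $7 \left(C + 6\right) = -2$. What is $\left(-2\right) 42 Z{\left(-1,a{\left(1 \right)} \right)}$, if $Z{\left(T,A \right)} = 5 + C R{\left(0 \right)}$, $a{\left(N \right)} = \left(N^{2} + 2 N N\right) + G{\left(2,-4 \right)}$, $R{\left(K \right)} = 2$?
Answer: $636$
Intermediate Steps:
$C = - \frac{44}{7}$ ($C = -6 + \frac{1}{7} \left(-2\right) = -6 - \frac{2}{7} = - \frac{44}{7} \approx -6.2857$)
$G{\left(w,v \right)} = 2 w$
$a{\left(N \right)} = 4 + 3 N^{2}$ ($a{\left(N \right)} = \left(N^{2} + 2 N N\right) + 2 \cdot 2 = \left(N^{2} + 2 N^{2}\right) + 4 = 3 N^{2} + 4 = 4 + 3 N^{2}$)
$Z{\left(T,A \right)} = - \frac{53}{7}$ ($Z{\left(T,A \right)} = 5 - \frac{88}{7} = - \frac{53}{7}$)
$\left(-2\right) 42 Z{\left(-1,a{\left(1 \right)} \right)} = \left(-2\right) 42 \left(- \frac{53}{7}\right) = \left(-84\right) \left(- \frac{53}{7}\right) = 636$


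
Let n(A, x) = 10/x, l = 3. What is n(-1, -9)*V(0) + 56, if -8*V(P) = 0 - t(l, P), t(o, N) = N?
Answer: 56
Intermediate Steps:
V(P) = P/8 (V(P) = -(0 - P)/8 = -(-1)*P/8 = P/8)
n(-1, -9)*V(0) + 56 = (10/(-9))*((⅛)*0) + 56 = (10*(-⅑))*0 + 56 = -10/9*0 + 56 = 0 + 56 = 56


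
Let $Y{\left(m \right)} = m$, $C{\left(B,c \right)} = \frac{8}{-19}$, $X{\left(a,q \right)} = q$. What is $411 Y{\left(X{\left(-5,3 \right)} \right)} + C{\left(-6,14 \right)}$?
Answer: $\frac{23419}{19} \approx 1232.6$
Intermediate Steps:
$C{\left(B,c \right)} = - \frac{8}{19}$ ($C{\left(B,c \right)} = 8 \left(- \frac{1}{19}\right) = - \frac{8}{19}$)
$411 Y{\left(X{\left(-5,3 \right)} \right)} + C{\left(-6,14 \right)} = 411 \cdot 3 - \frac{8}{19} = 1233 - \frac{8}{19} = \frac{23419}{19}$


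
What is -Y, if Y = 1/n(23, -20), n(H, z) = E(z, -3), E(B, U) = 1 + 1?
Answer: -½ ≈ -0.50000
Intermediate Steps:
E(B, U) = 2
n(H, z) = 2
Y = ½ (Y = 1/2 = ½ ≈ 0.50000)
-Y = -1*½ = -½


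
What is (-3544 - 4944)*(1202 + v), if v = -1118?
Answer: -712992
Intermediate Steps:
(-3544 - 4944)*(1202 + v) = (-3544 - 4944)*(1202 - 1118) = -8488*84 = -712992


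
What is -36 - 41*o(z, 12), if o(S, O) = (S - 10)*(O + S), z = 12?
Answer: -2004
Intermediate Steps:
o(S, O) = (-10 + S)*(O + S)
-36 - 41*o(z, 12) = -36 - 41*(12² - 10*12 - 10*12 + 12*12) = -36 - 41*(144 - 120 - 120 + 144) = -36 - 41*48 = -36 - 1968 = -2004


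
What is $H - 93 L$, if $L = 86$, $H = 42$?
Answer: $-7956$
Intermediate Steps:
$H - 93 L = 42 - 7998 = -7956$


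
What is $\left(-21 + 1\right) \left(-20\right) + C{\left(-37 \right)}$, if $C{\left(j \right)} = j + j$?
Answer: $326$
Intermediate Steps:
$C{\left(j \right)} = 2 j$
$\left(-21 + 1\right) \left(-20\right) + C{\left(-37 \right)} = \left(-21 + 1\right) \left(-20\right) + 2 \left(-37\right) = \left(-20\right) \left(-20\right) - 74 = 400 - 74 = 326$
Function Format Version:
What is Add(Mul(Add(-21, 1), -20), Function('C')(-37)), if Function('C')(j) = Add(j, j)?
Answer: 326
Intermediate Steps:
Function('C')(j) = Mul(2, j)
Add(Mul(Add(-21, 1), -20), Function('C')(-37)) = Add(Mul(Add(-21, 1), -20), Mul(2, -37)) = Add(Mul(-20, -20), -74) = Add(400, -74) = 326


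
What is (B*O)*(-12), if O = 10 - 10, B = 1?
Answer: 0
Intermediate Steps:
O = 0
(B*O)*(-12) = (1*0)*(-12) = 0*(-12) = 0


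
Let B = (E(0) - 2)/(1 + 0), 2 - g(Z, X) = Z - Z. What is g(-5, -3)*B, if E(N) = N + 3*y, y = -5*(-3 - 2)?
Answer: 146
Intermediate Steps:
g(Z, X) = 2 (g(Z, X) = 2 - (Z - Z) = 2 - 1*0 = 2 + 0 = 2)
y = 25 (y = -5*(-5) = 25)
E(N) = 75 + N (E(N) = N + 3*25 = N + 75 = 75 + N)
B = 73 (B = ((75 + 0) - 2)/(1 + 0) = (75 - 2)/1 = 73*1 = 73)
g(-5, -3)*B = 2*73 = 146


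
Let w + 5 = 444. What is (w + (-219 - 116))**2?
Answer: 10816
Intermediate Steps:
w = 439 (w = -5 + 444 = 439)
(w + (-219 - 116))**2 = (439 + (-219 - 116))**2 = (439 - 335)**2 = 104**2 = 10816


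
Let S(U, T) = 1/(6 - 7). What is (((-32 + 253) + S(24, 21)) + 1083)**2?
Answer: 1697809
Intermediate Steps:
S(U, T) = -1 (S(U, T) = 1/(-1) = -1)
(((-32 + 253) + S(24, 21)) + 1083)**2 = (((-32 + 253) - 1) + 1083)**2 = ((221 - 1) + 1083)**2 = (220 + 1083)**2 = 1303**2 = 1697809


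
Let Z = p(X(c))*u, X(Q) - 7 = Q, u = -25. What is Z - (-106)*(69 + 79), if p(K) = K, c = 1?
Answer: 15488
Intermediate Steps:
X(Q) = 7 + Q
Z = -200 (Z = (7 + 1)*(-25) = 8*(-25) = -200)
Z - (-106)*(69 + 79) = -200 - (-106)*(69 + 79) = -200 - (-106)*148 = -200 - 1*(-15688) = -200 + 15688 = 15488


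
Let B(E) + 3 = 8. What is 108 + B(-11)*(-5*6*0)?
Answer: 108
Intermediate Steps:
B(E) = 5 (B(E) = -3 + 8 = 5)
108 + B(-11)*(-5*6*0) = 108 + 5*(-5*6*0) = 108 + 5*(-30*0) = 108 + 5*0 = 108 + 0 = 108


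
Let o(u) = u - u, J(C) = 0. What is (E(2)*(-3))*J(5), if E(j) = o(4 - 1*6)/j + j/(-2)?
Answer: 0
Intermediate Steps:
o(u) = 0
E(j) = -j/2 (E(j) = 0/j + j/(-2) = 0 + j*(-1/2) = 0 - j/2 = -j/2)
(E(2)*(-3))*J(5) = (-1/2*2*(-3))*0 = -1*(-3)*0 = 3*0 = 0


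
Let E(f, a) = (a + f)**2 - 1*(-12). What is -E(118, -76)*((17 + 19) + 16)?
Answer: -92352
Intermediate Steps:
E(f, a) = 12 + (a + f)**2 (E(f, a) = (a + f)**2 + 12 = 12 + (a + f)**2)
-E(118, -76)*((17 + 19) + 16) = -(12 + (-76 + 118)**2)*((17 + 19) + 16) = -(12 + 42**2)*(36 + 16) = -(12 + 1764)*52 = -1776*52 = -1*92352 = -92352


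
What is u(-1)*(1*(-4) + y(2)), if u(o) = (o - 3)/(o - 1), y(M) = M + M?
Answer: 0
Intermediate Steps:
y(M) = 2*M
u(o) = (-3 + o)/(-1 + o)
u(-1)*(1*(-4) + y(2)) = ((-3 - 1)/(-1 - 1))*(1*(-4) + 2*2) = (-4/(-2))*(-4 + 4) = -1/2*(-4)*0 = 2*0 = 0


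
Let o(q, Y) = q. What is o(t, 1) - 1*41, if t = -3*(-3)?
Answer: -32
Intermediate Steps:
t = 9
o(t, 1) - 1*41 = 9 - 1*41 = 9 - 41 = -32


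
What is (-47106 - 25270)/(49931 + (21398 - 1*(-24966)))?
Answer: -72376/96295 ≈ -0.75161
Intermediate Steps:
(-47106 - 25270)/(49931 + (21398 - 1*(-24966))) = -72376/(49931 + (21398 + 24966)) = -72376/(49931 + 46364) = -72376/96295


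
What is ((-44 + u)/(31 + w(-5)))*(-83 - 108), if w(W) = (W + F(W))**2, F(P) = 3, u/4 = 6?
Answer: 764/7 ≈ 109.14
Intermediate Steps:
u = 24 (u = 4*6 = 24)
w(W) = (3 + W)**2 (w(W) = (W + 3)**2 = (3 + W)**2)
((-44 + u)/(31 + w(-5)))*(-83 - 108) = ((-44 + 24)/(31 + (3 - 5)**2))*(-83 - 108) = -20/(31 + (-2)**2)*(-191) = -20/(31 + 4)*(-191) = -20/35*(-191) = -20*1/35*(-191) = -4/7*(-191) = 764/7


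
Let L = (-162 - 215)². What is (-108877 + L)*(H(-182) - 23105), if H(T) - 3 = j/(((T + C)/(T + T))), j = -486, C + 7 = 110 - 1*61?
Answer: -4051024656/5 ≈ -8.1021e+8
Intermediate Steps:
C = 42 (C = -7 + (110 - 1*61) = -7 + (110 - 61) = -7 + 49 = 42)
H(T) = 3 - 972*T/(42 + T) (H(T) = 3 - 486*(T + T)/(T + 42) = 3 - 486*2*T/(42 + T) = 3 - 972*T/(42 + T))
L = 142129 (L = (-377)² = 142129)
(-108877 + L)*(H(-182) - 23105) = (-108877 + 142129)*(3*(42 - 323*(-182))/(42 - 182) - 23105) = 33252*(3*(42 + 58786)/(-140) - 23105) = 33252*(3*(-1/140)*58828 - 23105) = 33252*(-6303/5 - 23105) = 33252*(-121828/5) = -4051024656/5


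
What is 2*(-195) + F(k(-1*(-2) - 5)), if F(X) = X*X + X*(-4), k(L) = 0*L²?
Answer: -390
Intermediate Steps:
k(L) = 0
F(X) = X² - 4*X
2*(-195) + F(k(-1*(-2) - 5)) = 2*(-195) + 0*(-4 + 0) = -390 + 0*(-4) = -390 + 0 = -390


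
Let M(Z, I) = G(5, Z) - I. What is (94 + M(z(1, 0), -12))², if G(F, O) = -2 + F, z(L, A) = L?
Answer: 11881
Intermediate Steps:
M(Z, I) = 3 - I (M(Z, I) = (-2 + 5) - I = 3 - I)
(94 + M(z(1, 0), -12))² = (94 + (3 - 1*(-12)))² = (94 + (3 + 12))² = (94 + 15)² = 109² = 11881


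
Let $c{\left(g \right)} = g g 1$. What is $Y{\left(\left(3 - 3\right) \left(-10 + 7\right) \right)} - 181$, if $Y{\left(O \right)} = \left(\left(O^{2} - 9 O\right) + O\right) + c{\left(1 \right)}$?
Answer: $-180$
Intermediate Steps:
$c{\left(g \right)} = g^{2}$ ($c{\left(g \right)} = g^{2} \cdot 1 = g^{2}$)
$Y{\left(O \right)} = 1 + O^{2} - 8 O$ ($Y{\left(O \right)} = \left(\left(O^{2} - 9 O\right) + O\right) + 1^{2} = \left(O^{2} - 8 O\right) + 1 = 1 + O^{2} - 8 O$)
$Y{\left(\left(3 - 3\right) \left(-10 + 7\right) \right)} - 181 = \left(1 + \left(\left(3 - 3\right) \left(-10 + 7\right)\right)^{2} - 8 \left(3 - 3\right) \left(-10 + 7\right)\right) - 181 = \left(1 + \left(\left(3 - 3\right) \left(-3\right)\right)^{2} - 8 \left(3 - 3\right) \left(-3\right)\right) - 181 = \left(1 + \left(0 \left(-3\right)\right)^{2} - 8 \cdot 0 \left(-3\right)\right) - 181 = \left(1 + 0^{2} - 0\right) - 181 = \left(1 + 0 + 0\right) - 181 = 1 - 181 = -180$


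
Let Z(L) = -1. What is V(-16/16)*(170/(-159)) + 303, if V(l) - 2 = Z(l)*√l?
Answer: 47837/159 + 170*I/159 ≈ 300.86 + 1.0692*I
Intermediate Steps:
V(l) = 2 - √l
V(-16/16)*(170/(-159)) + 303 = (2 - √(-16/16))*(170/(-159)) + 303 = (2 - √(-16*1/16))*(170*(-1/159)) + 303 = (2 - √(-1))*(-170/159) + 303 = (2 - I)*(-170/159) + 303 = (-340/159 + 170*I/159) + 303 = 47837/159 + 170*I/159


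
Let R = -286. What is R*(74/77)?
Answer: -1924/7 ≈ -274.86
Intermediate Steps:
R*(74/77) = -21164/77 = -286*74/77 = -1924/7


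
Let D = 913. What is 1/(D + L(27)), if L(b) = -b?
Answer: 1/886 ≈ 0.0011287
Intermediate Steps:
1/(D + L(27)) = 1/(913 - 1*27) = 1/(913 - 27) = 1/886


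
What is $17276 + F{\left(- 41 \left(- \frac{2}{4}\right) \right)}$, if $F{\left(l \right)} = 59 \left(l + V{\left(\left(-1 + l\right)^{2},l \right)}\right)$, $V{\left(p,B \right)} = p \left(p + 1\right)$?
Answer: $\frac{137147743}{16} \approx 8.5717 \cdot 10^{6}$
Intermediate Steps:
$V{\left(p,B \right)} = p \left(1 + p\right)$
$F{\left(l \right)} = 59 l + 59 \left(-1 + l\right)^{2} \left(1 + \left(-1 + l\right)^{2}\right)$ ($F{\left(l \right)} = 59 \left(l + \left(-1 + l\right)^{2} \left(1 + \left(-1 + l\right)^{2}\right)\right) = 59 l + 59 \left(-1 + l\right)^{2} \left(1 + \left(-1 + l\right)^{2}\right)$)
$17276 + F{\left(- 41 \left(- \frac{2}{4}\right) \right)} = 17276 + \left(59 \left(- 41 \left(- \frac{2}{4}\right)\right) + 59 \left(-1 - 41 \left(- \frac{2}{4}\right)\right)^{2} \left(1 + \left(-1 - 41 \left(- \frac{2}{4}\right)\right)^{2}\right)\right) = 17276 + \left(59 \left(- 41 \left(\left(-2\right) \frac{1}{4}\right)\right) + 59 \left(-1 - 41 \left(\left(-2\right) \frac{1}{4}\right)\right)^{2} \left(1 + \left(-1 - 41 \left(\left(-2\right) \frac{1}{4}\right)\right)^{2}\right)\right) = 17276 + \left(59 \left(\left(-41\right) \left(- \frac{1}{2}\right)\right) + 59 \left(-1 - - \frac{41}{2}\right)^{2} \left(1 + \left(-1 - - \frac{41}{2}\right)^{2}\right)\right) = 17276 + \left(59 \cdot \frac{41}{2} + 59 \left(-1 + \frac{41}{2}\right)^{2} \left(1 + \left(-1 + \frac{41}{2}\right)^{2}\right)\right) = 17276 + \left(\frac{2419}{2} + 59 \left(\frac{39}{2}\right)^{2} \left(1 + \left(\frac{39}{2}\right)^{2}\right)\right) = 17276 + \left(\frac{2419}{2} + 59 \cdot \frac{1521}{4} \left(1 + \frac{1521}{4}\right)\right) = 17276 + \left(\frac{2419}{2} + 59 \cdot \frac{1521}{4} \cdot \frac{1525}{4}\right) = 17276 + \left(\frac{2419}{2} + \frac{136851975}{16}\right) = 17276 + \frac{136871327}{16} = \frac{137147743}{16}$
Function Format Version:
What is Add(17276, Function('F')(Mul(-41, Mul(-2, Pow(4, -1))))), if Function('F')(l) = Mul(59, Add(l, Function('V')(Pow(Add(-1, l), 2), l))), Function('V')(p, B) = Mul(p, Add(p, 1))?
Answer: Rational(137147743, 16) ≈ 8.5717e+6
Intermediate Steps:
Function('V')(p, B) = Mul(p, Add(1, p))
Function('F')(l) = Add(Mul(59, l), Mul(59, Pow(Add(-1, l), 2), Add(1, Pow(Add(-1, l), 2)))) (Function('F')(l) = Mul(59, Add(l, Mul(Pow(Add(-1, l), 2), Add(1, Pow(Add(-1, l), 2))))) = Add(Mul(59, l), Mul(59, Pow(Add(-1, l), 2), Add(1, Pow(Add(-1, l), 2)))))
Add(17276, Function('F')(Mul(-41, Mul(-2, Pow(4, -1))))) = Add(17276, Add(Mul(59, Mul(-41, Mul(-2, Pow(4, -1)))), Mul(59, Pow(Add(-1, Mul(-41, Mul(-2, Pow(4, -1)))), 2), Add(1, Pow(Add(-1, Mul(-41, Mul(-2, Pow(4, -1)))), 2))))) = Add(17276, Add(Mul(59, Mul(-41, Mul(-2, Rational(1, 4)))), Mul(59, Pow(Add(-1, Mul(-41, Mul(-2, Rational(1, 4)))), 2), Add(1, Pow(Add(-1, Mul(-41, Mul(-2, Rational(1, 4)))), 2))))) = Add(17276, Add(Mul(59, Mul(-41, Rational(-1, 2))), Mul(59, Pow(Add(-1, Mul(-41, Rational(-1, 2))), 2), Add(1, Pow(Add(-1, Mul(-41, Rational(-1, 2))), 2))))) = Add(17276, Add(Mul(59, Rational(41, 2)), Mul(59, Pow(Add(-1, Rational(41, 2)), 2), Add(1, Pow(Add(-1, Rational(41, 2)), 2))))) = Add(17276, Add(Rational(2419, 2), Mul(59, Pow(Rational(39, 2), 2), Add(1, Pow(Rational(39, 2), 2))))) = Add(17276, Add(Rational(2419, 2), Mul(59, Rational(1521, 4), Add(1, Rational(1521, 4))))) = Add(17276, Add(Rational(2419, 2), Mul(59, Rational(1521, 4), Rational(1525, 4)))) = Add(17276, Add(Rational(2419, 2), Rational(136851975, 16))) = Add(17276, Rational(136871327, 16)) = Rational(137147743, 16)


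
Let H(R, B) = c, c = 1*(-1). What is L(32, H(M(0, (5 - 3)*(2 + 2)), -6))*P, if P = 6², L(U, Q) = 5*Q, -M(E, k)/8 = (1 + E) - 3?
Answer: -180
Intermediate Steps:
M(E, k) = 16 - 8*E (M(E, k) = -8*((1 + E) - 3) = -8*(-2 + E) = 16 - 8*E)
c = -1
H(R, B) = -1
P = 36
L(32, H(M(0, (5 - 3)*(2 + 2)), -6))*P = (5*(-1))*36 = -5*36 = -180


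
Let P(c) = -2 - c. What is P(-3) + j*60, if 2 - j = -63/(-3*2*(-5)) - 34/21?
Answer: 2409/7 ≈ 344.14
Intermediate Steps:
j = 1201/210 (j = 2 - (-63/(-3*2*(-5)) - 34/21) = 2 - (-63/((-6*(-5))) - 34*1/21) = 2 - (-63/30 - 34/21) = 2 - (-63*1/30 - 34/21) = 2 - (-21/10 - 34/21) = 2 - 1*(-781/210) = 2 + 781/210 = 1201/210 ≈ 5.7190)
P(-3) + j*60 = (-2 - 1*(-3)) + (1201/210)*60 = (-2 + 3) + 2402/7 = 1 + 2402/7 = 2409/7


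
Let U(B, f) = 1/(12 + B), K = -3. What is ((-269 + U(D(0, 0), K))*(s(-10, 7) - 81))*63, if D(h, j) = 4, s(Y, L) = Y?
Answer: 24669099/16 ≈ 1.5418e+6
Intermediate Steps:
((-269 + U(D(0, 0), K))*(s(-10, 7) - 81))*63 = ((-269 + 1/(12 + 4))*(-10 - 81))*63 = ((-269 + 1/16)*(-91))*63 = -4303/16*(-91)*63 = (391573/16)*63 = 24669099/16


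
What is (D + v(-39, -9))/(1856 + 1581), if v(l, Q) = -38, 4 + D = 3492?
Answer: 3450/3437 ≈ 1.0038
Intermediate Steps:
D = 3488 (D = -4 + 3492 = 3488)
(D + v(-39, -9))/(1856 + 1581) = (3488 - 38)/(1856 + 1581) = 3450/3437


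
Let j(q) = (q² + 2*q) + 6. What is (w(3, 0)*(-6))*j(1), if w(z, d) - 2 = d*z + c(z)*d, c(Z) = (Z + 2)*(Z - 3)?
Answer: -108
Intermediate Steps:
c(Z) = (-3 + Z)*(2 + Z) (c(Z) = (2 + Z)*(-3 + Z) = (-3 + Z)*(2 + Z))
j(q) = 6 + q² + 2*q
w(z, d) = 2 + d*z + d*(-6 + z² - z) (w(z, d) = 2 + (d*z + (-6 + z² - z)*d) = 2 + (d*z + d*(-6 + z² - z)) = 2 + d*z + d*(-6 + z² - z))
(w(3, 0)*(-6))*j(1) = ((2 - 6*0 + 0*3²)*(-6))*(6 + 1² + 2*1) = ((2 + 0 + 0*9)*(-6))*(6 + 1 + 2) = ((2 + 0 + 0)*(-6))*9 = (2*(-6))*9 = -12*9 = -108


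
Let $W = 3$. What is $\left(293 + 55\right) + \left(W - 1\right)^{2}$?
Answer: $352$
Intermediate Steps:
$\left(293 + 55\right) + \left(W - 1\right)^{2} = \left(293 + 55\right) + \left(3 - 1\right)^{2} = 348 + 2^{2} = 348 + 4 = 352$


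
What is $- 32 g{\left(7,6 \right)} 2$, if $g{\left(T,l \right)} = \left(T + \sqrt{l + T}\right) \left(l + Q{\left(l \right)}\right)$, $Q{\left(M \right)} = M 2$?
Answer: $-8064 - 1152 \sqrt{13} \approx -12218.0$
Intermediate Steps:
$Q{\left(M \right)} = 2 M$
$g{\left(T,l \right)} = 3 l \left(T + \sqrt{T + l}\right)$ ($g{\left(T,l \right)} = \left(T + \sqrt{l + T}\right) \left(l + 2 l\right) = \left(T + \sqrt{T + l}\right) 3 l = 3 l \left(T + \sqrt{T + l}\right)$)
$- 32 g{\left(7,6 \right)} 2 = - 32 \cdot 3 \cdot 6 \left(7 + \sqrt{7 + 6}\right) 2 = - 32 \cdot 3 \cdot 6 \left(7 + \sqrt{13}\right) 2 = - 32 \left(126 + 18 \sqrt{13}\right) 2 = \left(-4032 - 576 \sqrt{13}\right) 2 = -8064 - 1152 \sqrt{13}$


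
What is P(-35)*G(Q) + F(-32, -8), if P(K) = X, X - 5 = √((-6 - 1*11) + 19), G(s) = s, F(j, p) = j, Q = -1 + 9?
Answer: 8 + 8*√2 ≈ 19.314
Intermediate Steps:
Q = 8
X = 5 + √2 (X = 5 + √((-6 - 1*11) + 19) = 5 + √((-6 - 11) + 19) = 5 + √(-17 + 19) = 5 + √2 ≈ 6.4142)
P(K) = 5 + √2
P(-35)*G(Q) + F(-32, -8) = (5 + √2)*8 - 32 = (40 + 8*√2) - 32 = 8 + 8*√2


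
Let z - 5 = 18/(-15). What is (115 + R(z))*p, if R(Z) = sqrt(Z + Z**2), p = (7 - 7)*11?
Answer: 0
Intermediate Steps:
z = 19/5 (z = 5 + 18/(-15) = 5 + 18*(-1/15) = 5 - 6/5 = 19/5 ≈ 3.8000)
p = 0 (p = 0*11 = 0)
(115 + R(z))*p = (115 + sqrt(19*(1 + 19/5)/5))*0 = (115 + sqrt((19/5)*(24/5)))*0 = (115 + sqrt(456/25))*0 = (115 + 2*sqrt(114)/5)*0 = 0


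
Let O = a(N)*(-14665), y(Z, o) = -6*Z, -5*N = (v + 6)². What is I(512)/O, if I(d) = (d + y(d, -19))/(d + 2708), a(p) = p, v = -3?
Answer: -128/4249917 ≈ -3.0118e-5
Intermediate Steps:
N = -9/5 (N = -(-3 + 6)²/5 = -⅕*3² = -⅕*9 = -9/5 ≈ -1.8000)
I(d) = -5*d/(2708 + d) (I(d) = (d - 6*d)/(d + 2708) = (-5*d)/(2708 + d) = -5*d/(2708 + d))
O = 26397 (O = -9/5*(-14665) = 26397)
I(512)/O = -5*512/(2708 + 512)/26397 = -5*512/3220*(1/26397) = -5*512*1/3220*(1/26397) = -128/161*1/26397 = -128/4249917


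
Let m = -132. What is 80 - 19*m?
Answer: 2588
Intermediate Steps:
80 - 19*m = 80 - 19*(-132) = 80 + 2508 = 2588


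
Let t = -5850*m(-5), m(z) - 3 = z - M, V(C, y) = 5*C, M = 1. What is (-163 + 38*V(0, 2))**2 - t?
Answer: 9019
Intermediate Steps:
m(z) = 2 + z (m(z) = 3 + (z - 1*1) = 3 + (z - 1) = 3 + (-1 + z) = 2 + z)
t = 17550 (t = -5850*(2 - 5) = -5850*(-3) = 17550)
(-163 + 38*V(0, 2))**2 - t = (-163 + 38*(5*0))**2 - 1*17550 = (-163 + 38*0)**2 - 17550 = (-163 + 0)**2 - 17550 = (-163)**2 - 17550 = 26569 - 17550 = 9019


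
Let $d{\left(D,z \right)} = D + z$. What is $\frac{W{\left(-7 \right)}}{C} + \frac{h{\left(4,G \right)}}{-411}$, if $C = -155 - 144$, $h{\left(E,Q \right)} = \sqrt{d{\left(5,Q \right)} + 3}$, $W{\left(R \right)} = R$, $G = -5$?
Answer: $\frac{7}{299} - \frac{\sqrt{3}}{411} \approx 0.019197$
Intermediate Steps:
$h{\left(E,Q \right)} = \sqrt{8 + Q}$ ($h{\left(E,Q \right)} = \sqrt{\left(5 + Q\right) + 3} = \sqrt{8 + Q}$)
$C = -299$ ($C = -155 - 144 = -299$)
$\frac{W{\left(-7 \right)}}{C} + \frac{h{\left(4,G \right)}}{-411} = - \frac{7}{-299} + \frac{\sqrt{8 - 5}}{-411} = \left(-7\right) \left(- \frac{1}{299}\right) + \sqrt{3} \left(- \frac{1}{411}\right) = \frac{7}{299} - \frac{\sqrt{3}}{411}$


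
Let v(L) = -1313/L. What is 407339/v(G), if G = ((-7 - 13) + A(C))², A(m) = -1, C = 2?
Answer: -179636499/1313 ≈ -1.3681e+5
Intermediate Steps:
G = 441 (G = ((-7 - 13) - 1)² = (-20 - 1)² = (-21)² = 441)
407339/v(G) = 407339/((-1313/441)) = 407339/((-1313*1/441)) = 407339/(-1313/441) = 407339*(-441/1313) = -179636499/1313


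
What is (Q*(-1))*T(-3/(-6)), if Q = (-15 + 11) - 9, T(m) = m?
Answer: 13/2 ≈ 6.5000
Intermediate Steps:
Q = -13 (Q = -4 - 9 = -13)
(Q*(-1))*T(-3/(-6)) = (-13*(-1))*(-3/(-6)) = 13*(-3*(-1/6)) = 13*(1/2) = 13/2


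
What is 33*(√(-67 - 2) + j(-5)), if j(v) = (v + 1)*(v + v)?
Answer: 1320 + 33*I*√69 ≈ 1320.0 + 274.12*I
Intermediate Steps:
j(v) = 2*v*(1 + v) (j(v) = (1 + v)*(2*v) = 2*v*(1 + v))
33*(√(-67 - 2) + j(-5)) = 33*(√(-67 - 2) + 2*(-5)*(1 - 5)) = 33*(√(-69) + 2*(-5)*(-4)) = 33*(I*√69 + 40) = 33*(40 + I*√69) = 1320 + 33*I*√69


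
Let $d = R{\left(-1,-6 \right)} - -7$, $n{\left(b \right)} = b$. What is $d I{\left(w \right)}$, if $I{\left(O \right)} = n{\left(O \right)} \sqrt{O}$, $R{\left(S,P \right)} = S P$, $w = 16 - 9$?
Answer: $91 \sqrt{7} \approx 240.76$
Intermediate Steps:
$w = 7$
$R{\left(S,P \right)} = P S$
$I{\left(O \right)} = O^{\frac{3}{2}}$ ($I{\left(O \right)} = O \sqrt{O} = O^{\frac{3}{2}}$)
$d = 13$ ($d = \left(-6\right) \left(-1\right) - -7 = 6 + 7 = 13$)
$d I{\left(w \right)} = 13 \cdot 7^{\frac{3}{2}} = 13 \cdot 7 \sqrt{7} = 91 \sqrt{7}$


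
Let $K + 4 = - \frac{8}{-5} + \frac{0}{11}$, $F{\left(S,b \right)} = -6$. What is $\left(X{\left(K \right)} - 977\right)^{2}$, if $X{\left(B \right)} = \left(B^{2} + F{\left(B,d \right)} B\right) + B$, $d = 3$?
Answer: $\frac{575088361}{625} \approx 9.2014 \cdot 10^{5}$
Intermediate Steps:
$K = - \frac{12}{5}$ ($K = -4 + \left(- \frac{8}{-5} + \frac{0}{11}\right) = -4 + \left(\left(-8\right) \left(- \frac{1}{5}\right) + 0 \cdot \frac{1}{11}\right) = -4 + \left(\frac{8}{5} + 0\right) = -4 + \frac{8}{5} = - \frac{12}{5} \approx -2.4$)
$X{\left(B \right)} = B^{2} - 5 B$ ($X{\left(B \right)} = \left(B^{2} - 6 B\right) + B = B^{2} - 5 B$)
$\left(X{\left(K \right)} - 977\right)^{2} = \left(- \frac{12 \left(-5 - \frac{12}{5}\right)}{5} - 977\right)^{2} = \left(\left(- \frac{12}{5}\right) \left(- \frac{37}{5}\right) - 977\right)^{2} = \left(\frac{444}{25} - 977\right)^{2} = \left(- \frac{23981}{25}\right)^{2} = \frac{575088361}{625}$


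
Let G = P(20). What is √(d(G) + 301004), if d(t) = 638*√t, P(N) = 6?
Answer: √(301004 + 638*√6) ≈ 550.06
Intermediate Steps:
G = 6
√(d(G) + 301004) = √(638*√6 + 301004) = √(301004 + 638*√6)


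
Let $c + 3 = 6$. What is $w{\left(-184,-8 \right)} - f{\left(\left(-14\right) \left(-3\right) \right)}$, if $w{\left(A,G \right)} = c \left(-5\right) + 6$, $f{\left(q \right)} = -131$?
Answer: $122$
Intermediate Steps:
$c = 3$ ($c = -3 + 6 = 3$)
$w{\left(A,G \right)} = -9$ ($w{\left(A,G \right)} = 3 \left(-5\right) + 6 = -15 + 6 = -9$)
$w{\left(-184,-8 \right)} - f{\left(\left(-14\right) \left(-3\right) \right)} = -9 - -131 = -9 + 131 = 122$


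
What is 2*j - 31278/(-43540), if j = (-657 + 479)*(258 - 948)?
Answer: 5347598439/21770 ≈ 2.4564e+5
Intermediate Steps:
j = 122820 (j = -178*(-690) = 122820)
2*j - 31278/(-43540) = 2*122820 - 31278/(-43540) = 245640 - 31278*(-1)/43540 = 245640 - 1*(-15639/21770) = 245640 + 15639/21770 = 5347598439/21770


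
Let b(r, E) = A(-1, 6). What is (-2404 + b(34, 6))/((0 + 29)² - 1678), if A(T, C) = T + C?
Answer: 2399/837 ≈ 2.8662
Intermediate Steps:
A(T, C) = C + T
b(r, E) = 5 (b(r, E) = 6 - 1 = 5)
(-2404 + b(34, 6))/((0 + 29)² - 1678) = (-2404 + 5)/((0 + 29)² - 1678) = -2399/(29² - 1678) = -2399/(841 - 1678) = -2399/(-837) = -2399*(-1/837) = 2399/837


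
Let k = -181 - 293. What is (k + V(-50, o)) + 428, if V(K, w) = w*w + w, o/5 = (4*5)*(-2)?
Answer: 39754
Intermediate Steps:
o = -200 (o = 5*((4*5)*(-2)) = 5*(20*(-2)) = 5*(-40) = -200)
k = -474
V(K, w) = w + w**2 (V(K, w) = w**2 + w = w + w**2)
(k + V(-50, o)) + 428 = (-474 - 200*(1 - 200)) + 428 = (-474 - 200*(-199)) + 428 = (-474 + 39800) + 428 = 39326 + 428 = 39754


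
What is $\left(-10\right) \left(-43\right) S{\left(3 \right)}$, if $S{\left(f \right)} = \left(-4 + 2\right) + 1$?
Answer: $-430$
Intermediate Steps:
$S{\left(f \right)} = -1$ ($S{\left(f \right)} = -2 + 1 = -1$)
$\left(-10\right) \left(-43\right) S{\left(3 \right)} = \left(-10\right) \left(-43\right) \left(-1\right) = 430 \left(-1\right) = -430$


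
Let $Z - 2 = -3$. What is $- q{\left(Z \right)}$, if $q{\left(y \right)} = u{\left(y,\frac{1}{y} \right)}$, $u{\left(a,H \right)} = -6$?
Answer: $6$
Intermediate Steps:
$Z = -1$ ($Z = 2 - 3 = -1$)
$q{\left(y \right)} = -6$
$- q{\left(Z \right)} = \left(-1\right) \left(-6\right) = 6$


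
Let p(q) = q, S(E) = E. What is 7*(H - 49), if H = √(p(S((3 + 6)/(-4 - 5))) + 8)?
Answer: -343 + 7*√7 ≈ -324.48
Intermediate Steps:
H = √7 (H = √((3 + 6)/(-4 - 5) + 8) = √(9/(-9) + 8) = √(9*(-⅑) + 8) = √(-1 + 8) = √7 ≈ 2.6458)
7*(H - 49) = 7*(√7 - 49) = 7*(-49 + √7) = -343 + 7*√7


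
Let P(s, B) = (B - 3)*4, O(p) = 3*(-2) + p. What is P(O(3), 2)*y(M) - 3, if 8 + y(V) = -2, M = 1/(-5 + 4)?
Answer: 37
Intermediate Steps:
M = -1 (M = 1/(-1) = -1)
y(V) = -10 (y(V) = -8 - 2 = -10)
O(p) = -6 + p
P(s, B) = -12 + 4*B (P(s, B) = (-3 + B)*4 = -12 + 4*B)
P(O(3), 2)*y(M) - 3 = (-12 + 4*2)*(-10) - 3 = (-12 + 8)*(-10) - 3 = -4*(-10) - 3 = 40 - 3 = 37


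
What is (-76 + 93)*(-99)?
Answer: -1683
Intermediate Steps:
(-76 + 93)*(-99) = 17*(-99) = -1683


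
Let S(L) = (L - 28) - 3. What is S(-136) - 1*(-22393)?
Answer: 22226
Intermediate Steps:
S(L) = -31 + L (S(L) = (-28 + L) - 3 = -31 + L)
S(-136) - 1*(-22393) = (-31 - 136) - 1*(-22393) = -167 + 22393 = 22226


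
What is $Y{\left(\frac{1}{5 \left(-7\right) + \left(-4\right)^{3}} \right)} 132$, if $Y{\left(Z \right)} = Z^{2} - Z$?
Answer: $\frac{400}{297} \approx 1.3468$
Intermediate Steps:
$Y{\left(\frac{1}{5 \left(-7\right) + \left(-4\right)^{3}} \right)} 132 = \frac{-1 + \frac{1}{5 \left(-7\right) + \left(-4\right)^{3}}}{5 \left(-7\right) + \left(-4\right)^{3}} \cdot 132 = \frac{-1 + \frac{1}{-35 - 64}}{-35 - 64} \cdot 132 = \frac{-1 + \frac{1}{-99}}{-99} \cdot 132 = - \frac{-1 - \frac{1}{99}}{99} \cdot 132 = \left(- \frac{1}{99}\right) \left(- \frac{100}{99}\right) 132 = \frac{100}{9801} \cdot 132 = \frac{400}{297}$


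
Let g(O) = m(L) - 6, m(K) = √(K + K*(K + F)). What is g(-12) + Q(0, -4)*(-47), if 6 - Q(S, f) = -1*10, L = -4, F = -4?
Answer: -758 + 2*√7 ≈ -752.71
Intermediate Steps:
m(K) = √(K + K*(-4 + K)) (m(K) = √(K + K*(K - 4)) = √(K + K*(-4 + K)))
Q(S, f) = 16 (Q(S, f) = 6 - (-1)*10 = 6 - 1*(-10) = 6 + 10 = 16)
g(O) = -6 + 2*√7 (g(O) = √(-4*(-3 - 4)) - 6 = √(-4*(-7)) - 6 = √28 - 6 = 2*√7 - 6 = -6 + 2*√7)
g(-12) + Q(0, -4)*(-47) = (-6 + 2*√7) + 16*(-47) = (-6 + 2*√7) - 752 = -758 + 2*√7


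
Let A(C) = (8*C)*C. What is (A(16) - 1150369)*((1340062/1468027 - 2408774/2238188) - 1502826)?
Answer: 2835127959056227698887889/1642860207538 ≈ 1.7257e+12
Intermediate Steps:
A(C) = 8*C²
(A(16) - 1150369)*((1340062/1468027 - 2408774/2238188) - 1502826) = (8*16² - 1150369)*((1340062/1468027 - 2408774/2238188) - 1502826) = (8*256 - 1150369)*((1340062*(1/1468027) - 2408774*1/2238188) - 1502826) = (2048 - 1150369)*((1340062/1468027 - 1204387/1119094) - 1502826) = -1148321*(-268417290621/1642860207538 - 1502826) = -1148321*(-2468933302670793009/1642860207538) = 2835127959056227698887889/1642860207538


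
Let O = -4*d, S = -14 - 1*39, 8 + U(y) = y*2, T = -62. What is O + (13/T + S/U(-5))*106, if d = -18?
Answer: 100966/279 ≈ 361.89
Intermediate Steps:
U(y) = -8 + 2*y (U(y) = -8 + y*2 = -8 + 2*y)
S = -53 (S = -14 - 39 = -53)
O = 72 (O = -4*(-18) = 72)
O + (13/T + S/U(-5))*106 = 72 + (13/(-62) - 53/(-8 + 2*(-5)))*106 = 72 + (13*(-1/62) - 53/(-8 - 10))*106 = 72 + (-13/62 - 53/(-18))*106 = 72 + (-13/62 - 53*(-1/18))*106 = 72 + (-13/62 + 53/18)*106 = 72 + (763/279)*106 = 72 + 80878/279 = 100966/279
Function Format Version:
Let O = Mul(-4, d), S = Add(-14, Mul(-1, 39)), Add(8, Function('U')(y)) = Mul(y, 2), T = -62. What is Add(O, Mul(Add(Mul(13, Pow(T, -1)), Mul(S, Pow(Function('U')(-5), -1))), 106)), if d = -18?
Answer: Rational(100966, 279) ≈ 361.89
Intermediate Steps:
Function('U')(y) = Add(-8, Mul(2, y)) (Function('U')(y) = Add(-8, Mul(y, 2)) = Add(-8, Mul(2, y)))
S = -53 (S = Add(-14, -39) = -53)
O = 72 (O = Mul(-4, -18) = 72)
Add(O, Mul(Add(Mul(13, Pow(T, -1)), Mul(S, Pow(Function('U')(-5), -1))), 106)) = Add(72, Mul(Add(Mul(13, Pow(-62, -1)), Mul(-53, Pow(Add(-8, Mul(2, -5)), -1))), 106)) = Add(72, Mul(Add(Mul(13, Rational(-1, 62)), Mul(-53, Pow(Add(-8, -10), -1))), 106)) = Add(72, Mul(Add(Rational(-13, 62), Mul(-53, Pow(-18, -1))), 106)) = Add(72, Mul(Add(Rational(-13, 62), Mul(-53, Rational(-1, 18))), 106)) = Add(72, Mul(Add(Rational(-13, 62), Rational(53, 18)), 106)) = Add(72, Mul(Rational(763, 279), 106)) = Add(72, Rational(80878, 279)) = Rational(100966, 279)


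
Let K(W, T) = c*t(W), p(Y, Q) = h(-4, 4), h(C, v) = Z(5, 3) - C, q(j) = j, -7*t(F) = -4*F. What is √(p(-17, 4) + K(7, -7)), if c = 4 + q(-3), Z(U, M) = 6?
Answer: √14 ≈ 3.7417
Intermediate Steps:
t(F) = 4*F/7 (t(F) = -(-4)*F/7 = 4*F/7)
h(C, v) = 6 - C
c = 1 (c = 4 - 3 = 1)
p(Y, Q) = 10 (p(Y, Q) = 6 - 1*(-4) = 6 + 4 = 10)
K(W, T) = 4*W/7 (K(W, T) = 1*(4*W/7) = 4*W/7)
√(p(-17, 4) + K(7, -7)) = √(10 + (4/7)*7) = √(10 + 4) = √14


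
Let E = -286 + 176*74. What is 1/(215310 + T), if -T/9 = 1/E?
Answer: 4246/914206257 ≈ 4.6445e-6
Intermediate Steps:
E = 12738 (E = -286 + 13024 = 12738)
T = -3/4246 (T = -9/12738 = -9*1/12738 = -3/4246 ≈ -0.00070655)
1/(215310 + T) = 1/(215310 - 3/4246) = 1/(914206257/4246) = 4246/914206257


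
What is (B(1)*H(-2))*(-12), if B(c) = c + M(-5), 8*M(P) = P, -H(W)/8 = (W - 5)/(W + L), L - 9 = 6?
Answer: -252/13 ≈ -19.385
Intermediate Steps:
L = 15 (L = 9 + 6 = 15)
H(W) = -8*(-5 + W)/(15 + W) (H(W) = -8*(W - 5)/(W + 15) = -8*(-5 + W)/(15 + W))
M(P) = P/8
B(c) = -5/8 + c (B(c) = c + (1/8)*(-5) = c - 5/8 = -5/8 + c)
(B(1)*H(-2))*(-12) = ((-5/8 + 1)*(8*(5 - 1*(-2))/(15 - 2)))*(-12) = (3*(8*(5 + 2)/13)/8)*(-12) = (3*(8*(1/13)*7)/8)*(-12) = ((3/8)*(56/13))*(-12) = (21/13)*(-12) = -252/13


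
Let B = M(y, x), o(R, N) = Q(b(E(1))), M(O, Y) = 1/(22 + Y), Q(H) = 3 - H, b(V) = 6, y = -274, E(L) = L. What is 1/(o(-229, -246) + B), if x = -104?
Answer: -82/247 ≈ -0.33198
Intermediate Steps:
o(R, N) = -3 (o(R, N) = 3 - 1*6 = 3 - 6 = -3)
B = -1/82 (B = 1/(22 - 104) = 1/(-82) = -1/82 ≈ -0.012195)
1/(o(-229, -246) + B) = 1/(-3 - 1/82) = 1/(-247/82) = -82/247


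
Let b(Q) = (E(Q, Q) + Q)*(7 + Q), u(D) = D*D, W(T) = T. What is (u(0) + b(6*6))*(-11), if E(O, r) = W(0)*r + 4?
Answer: -18920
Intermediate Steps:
u(D) = D²
E(O, r) = 4 (E(O, r) = 0*r + 4 = 0 + 4 = 4)
b(Q) = (4 + Q)*(7 + Q)
(u(0) + b(6*6))*(-11) = (0² + (28 + (6*6)² + 11*(6*6)))*(-11) = (0 + (28 + 36² + 11*36))*(-11) = (0 + (28 + 1296 + 396))*(-11) = (0 + 1720)*(-11) = 1720*(-11) = -18920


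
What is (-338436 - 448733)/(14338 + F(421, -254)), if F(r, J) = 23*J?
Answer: -787169/8496 ≈ -92.652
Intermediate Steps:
(-338436 - 448733)/(14338 + F(421, -254)) = (-338436 - 448733)/(14338 + 23*(-254)) = -787169/(14338 - 5842) = -787169/8496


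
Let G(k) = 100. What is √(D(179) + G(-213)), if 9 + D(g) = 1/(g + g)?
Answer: √11663282/358 ≈ 9.5395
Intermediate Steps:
D(g) = -9 + 1/(2*g) (D(g) = -9 + 1/(g + g) = -9 + 1/(2*g))
√(D(179) + G(-213)) = √((-9 + (½)/179) + 100) = √((-9 + (½)*(1/179)) + 100) = √((-9 + 1/358) + 100) = √(-3221/358 + 100) = √(32579/358) = √11663282/358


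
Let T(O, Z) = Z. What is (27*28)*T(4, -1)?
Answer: -756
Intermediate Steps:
(27*28)*T(4, -1) = (27*28)*(-1) = 756*(-1) = -756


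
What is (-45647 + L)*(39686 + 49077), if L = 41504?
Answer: -367745109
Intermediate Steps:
(-45647 + L)*(39686 + 49077) = (-45647 + 41504)*(39686 + 49077) = -4143*88763 = -367745109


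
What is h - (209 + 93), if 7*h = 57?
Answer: -2057/7 ≈ -293.86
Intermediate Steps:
h = 57/7 (h = (⅐)*57 = 57/7 ≈ 8.1429)
h - (209 + 93) = 57/7 - (209 + 93) = 57/7 - 1*302 = 57/7 - 302 = -2057/7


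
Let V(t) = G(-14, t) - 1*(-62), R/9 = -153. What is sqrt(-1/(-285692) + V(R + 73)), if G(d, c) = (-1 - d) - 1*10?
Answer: sqrt(1326323752963)/142846 ≈ 8.0623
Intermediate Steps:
R = -1377 (R = 9*(-153) = -1377)
G(d, c) = -11 - d (G(d, c) = (-1 - d) - 10 = -11 - d)
V(t) = 65 (V(t) = (-11 - 1*(-14)) - 1*(-62) = (-11 + 14) + 62 = 3 + 62 = 65)
sqrt(-1/(-285692) + V(R + 73)) = sqrt(-1/(-285692) + 65) = sqrt(-1*(-1/285692) + 65) = sqrt(1/285692 + 65) = sqrt(18569981/285692) = sqrt(1326323752963)/142846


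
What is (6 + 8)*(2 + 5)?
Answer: 98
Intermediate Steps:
(6 + 8)*(2 + 5) = 14*7 = 98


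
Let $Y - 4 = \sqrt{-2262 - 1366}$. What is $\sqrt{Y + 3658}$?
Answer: $\sqrt{3662 + 2 i \sqrt{907}} \approx 60.516 + 0.4977 i$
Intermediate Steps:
$Y = 4 + 2 i \sqrt{907}$ ($Y = 4 + \sqrt{-2262 - 1366} = 4 + \sqrt{-3628} = 4 + 2 i \sqrt{907} \approx 4.0 + 60.233 i$)
$\sqrt{Y + 3658} = \sqrt{\left(4 + 2 i \sqrt{907}\right) + 3658} = \sqrt{3662 + 2 i \sqrt{907}}$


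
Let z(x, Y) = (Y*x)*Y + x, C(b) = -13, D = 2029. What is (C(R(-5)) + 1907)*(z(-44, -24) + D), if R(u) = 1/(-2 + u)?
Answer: -44241946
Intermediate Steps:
z(x, Y) = x + x*Y**2 (z(x, Y) = x*Y**2 + x = x + x*Y**2)
(C(R(-5)) + 1907)*(z(-44, -24) + D) = (-13 + 1907)*(-44*(1 + (-24)**2) + 2029) = 1894*(-44*(1 + 576) + 2029) = 1894*(-44*577 + 2029) = 1894*(-25388 + 2029) = 1894*(-23359) = -44241946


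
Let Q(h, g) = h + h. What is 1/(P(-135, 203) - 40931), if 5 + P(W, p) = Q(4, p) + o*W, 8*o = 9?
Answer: -8/328639 ≈ -2.4343e-5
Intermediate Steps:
Q(h, g) = 2*h
o = 9/8 (o = (⅛)*9 = 9/8 ≈ 1.1250)
P(W, p) = 3 + 9*W/8 (P(W, p) = -5 + (2*4 + 9*W/8) = -5 + (8 + 9*W/8) = 3 + 9*W/8)
1/(P(-135, 203) - 40931) = 1/((3 + (9/8)*(-135)) - 40931) = 1/((3 - 1215/8) - 40931) = 1/(-1191/8 - 40931) = 1/(-328639/8) = -8/328639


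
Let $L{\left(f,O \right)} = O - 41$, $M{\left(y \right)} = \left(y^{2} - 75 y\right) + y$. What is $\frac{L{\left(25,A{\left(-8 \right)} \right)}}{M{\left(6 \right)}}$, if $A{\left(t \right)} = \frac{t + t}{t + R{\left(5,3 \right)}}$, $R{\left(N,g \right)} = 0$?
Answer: $\frac{13}{136} \approx 0.095588$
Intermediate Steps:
$A{\left(t \right)} = 2$ ($A{\left(t \right)} = \frac{t + t}{t + 0} = \frac{2 t}{t} = 2$)
$M{\left(y \right)} = y^{2} - 74 y$
$L{\left(f,O \right)} = -41 + O$ ($L{\left(f,O \right)} = O - 41 = -41 + O$)
$\frac{L{\left(25,A{\left(-8 \right)} \right)}}{M{\left(6 \right)}} = \frac{-41 + 2}{6 \left(-74 + 6\right)} = - \frac{39}{6 \left(-68\right)} = - \frac{39}{-408} = \left(-39\right) \left(- \frac{1}{408}\right) = \frac{13}{136}$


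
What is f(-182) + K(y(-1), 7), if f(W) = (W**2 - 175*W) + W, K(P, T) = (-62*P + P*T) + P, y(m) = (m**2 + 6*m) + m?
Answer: 65116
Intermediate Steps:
y(m) = m**2 + 7*m
K(P, T) = -61*P + P*T
f(W) = W**2 - 174*W
f(-182) + K(y(-1), 7) = -182*(-174 - 182) + (-(7 - 1))*(-61 + 7) = -182*(-356) - 1*6*(-54) = 64792 - 6*(-54) = 64792 + 324 = 65116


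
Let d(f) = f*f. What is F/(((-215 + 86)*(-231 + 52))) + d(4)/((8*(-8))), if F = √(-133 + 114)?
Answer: -¼ + I*√19/23091 ≈ -0.25 + 0.00018877*I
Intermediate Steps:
F = I*√19 (F = √(-19) = I*√19 ≈ 4.3589*I)
d(f) = f²
F/(((-215 + 86)*(-231 + 52))) + d(4)/((8*(-8))) = (I*√19)/(((-215 + 86)*(-231 + 52))) + 4²/((8*(-8))) = (I*√19)/((-129*(-179))) + 16/(-64) = (I*√19)/23091 + 16*(-1/64) = (I*√19)*(1/23091) - ¼ = I*√19/23091 - ¼ = -¼ + I*√19/23091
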